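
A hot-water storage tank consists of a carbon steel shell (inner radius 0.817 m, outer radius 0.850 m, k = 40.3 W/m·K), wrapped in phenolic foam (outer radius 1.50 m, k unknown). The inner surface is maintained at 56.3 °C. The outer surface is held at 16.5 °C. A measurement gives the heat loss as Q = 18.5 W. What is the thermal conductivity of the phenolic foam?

k = 0.0189 W/m·K

ΣR = ΔT/Q = |56.3 − 16.5|/18.5 = 2.151 K/W
Known resistances:
  R_carbon steel = (1/0.817 − 1/0.850)/(4πk) = 0.04752/(4π·40.3) = 9.383×10^-5 K/W
R_phenolic foam = ΣR − ΣR_known = 2.151 − 9.383×10^-5 = 2.151 K/W
(1/r₁−1/r₂)/(4πk) = 2.151 ⇒ k = 0.5098/(4π·2.151) = 0.0189 W/m·K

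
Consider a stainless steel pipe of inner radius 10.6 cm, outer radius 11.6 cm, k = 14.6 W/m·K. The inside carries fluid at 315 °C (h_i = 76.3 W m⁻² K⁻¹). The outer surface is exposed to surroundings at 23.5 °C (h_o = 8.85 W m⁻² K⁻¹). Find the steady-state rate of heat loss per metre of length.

Resistance network (inner→outer):
  R'_conv,in = 1/(2πr h) = 1/(2π·0.106·76.3) = 0.01968 m·K/W
  R'_stainless steel = ln(0.116/0.106)/(2πk) = 0.09015/(2π·14.6) = 9.827×10^-4 m·K/W
  R'_conv,out = 1/(2πr h) = 1/(2π·0.116·8.85) = 0.1550 m·K/W
ΣR = 0.01968 + 9.827×10^-4 + 0.1550 = 0.1757 m·K/W
Q' = ΔT/ΣR = (315 °C − 23.5 °C)/0.1757 = 1660 W/m

Q' = 1660 W/m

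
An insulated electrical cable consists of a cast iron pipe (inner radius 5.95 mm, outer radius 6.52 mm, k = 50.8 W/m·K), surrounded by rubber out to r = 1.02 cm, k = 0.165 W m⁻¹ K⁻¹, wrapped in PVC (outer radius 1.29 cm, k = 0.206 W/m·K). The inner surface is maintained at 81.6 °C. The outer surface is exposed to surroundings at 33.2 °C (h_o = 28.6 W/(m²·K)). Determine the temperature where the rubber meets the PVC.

Treat each layer as a resistance in series:
  R'_cast iron = ln(0.00652/0.00595)/(2πk) = 0.09148/(2π·50.8) = 2.866×10^-4 m·K/W
  R'_rubber = ln(0.0102/0.00652)/(2πk) = 0.4475/(2π·0.165) = 0.4317 m·K/W
  R'_PVC = ln(0.0129/0.0102)/(2πk) = 0.2348/(2π·0.206) = 0.1814 m·K/W
  R'_conv,out = 1/(2πr h) = 1/(2π·0.0129·28.6) = 0.4314 m·K/W
ΣR = 2.866×10^-4 + 0.4317 + 0.1814 + 0.4314 = 1.045 m·K/W
Q' = ΔT/ΣR = (81.6 °C − 33.2 °C)/1.045 = 46.32 W/m
From the inner boundary to the rubber/PVC interface, ΣR_partial = 0.4320 m·K/W.
T_interface = T_in − Q'·ΣR_partial = 81.6 °C − (46.32)(0.4320) = 61.6 °C

T = 61.6 °C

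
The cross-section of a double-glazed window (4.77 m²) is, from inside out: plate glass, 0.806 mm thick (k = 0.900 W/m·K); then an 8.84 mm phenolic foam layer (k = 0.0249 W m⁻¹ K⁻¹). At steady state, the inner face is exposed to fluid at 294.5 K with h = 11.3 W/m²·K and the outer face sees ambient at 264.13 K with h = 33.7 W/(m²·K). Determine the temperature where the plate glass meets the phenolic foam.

Series thermal resistances, inner to outer:
  R_conv,in = 1/(hA) = 1/(11.3·4.77) = 0.01855 K/W
  R_plate glass = L/(kA) = 8.06×10^-4/(0.900·4.77) = 1.877×10^-4 K/W
  R_phenolic foam = L/(kA) = 0.00884/(0.0249·4.77) = 0.07443 K/W
  R_conv,out = 1/(hA) = 1/(33.7·4.77) = 0.006221 K/W
ΣR = 0.01855 + 1.877×10^-4 + 0.07443 + 0.006221 = 0.09939 K/W
Q = ΔT/ΣR = (294.5 K − 264.13 K)/0.09939 = 305.6 W
From the inner boundary to the plate glass/phenolic foam interface, ΣR_partial = 0.01874 K/W.
T_interface = T_in − Q·ΣR_partial = 294.5 K − (305.6)(0.01874) = 288.8 K

T = 288.8 K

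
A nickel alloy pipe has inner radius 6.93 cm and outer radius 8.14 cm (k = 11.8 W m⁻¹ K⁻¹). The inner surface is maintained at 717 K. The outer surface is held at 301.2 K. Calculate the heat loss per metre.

Q' = 2πk·ΔT/ln(r₂/r₁) = 2π × 11.8 × 415.8 / ln(0.0814/0.0693) = 1.92×10^5 W/m

Q' = 1.92×10^5 W/m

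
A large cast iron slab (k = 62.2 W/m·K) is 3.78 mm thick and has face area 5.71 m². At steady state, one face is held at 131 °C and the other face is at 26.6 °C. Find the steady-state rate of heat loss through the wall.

Q = 9810 kW

Q = kA·ΔT/L = 62.2 × 5.71 × |131 °C − 26.6 °C| / 0.00378 = 9.81×10^6 W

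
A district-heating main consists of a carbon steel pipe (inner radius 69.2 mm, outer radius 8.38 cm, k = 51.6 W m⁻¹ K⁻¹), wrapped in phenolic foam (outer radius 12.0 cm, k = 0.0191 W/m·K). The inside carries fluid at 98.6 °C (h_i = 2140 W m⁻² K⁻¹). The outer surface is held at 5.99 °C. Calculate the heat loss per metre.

Q' = 30.9 W/m

Treat each layer as a resistance in series:
  R'_conv,in = 1/(2πr h) = 1/(2π·0.0692·2140) = 0.001075 m·K/W
  R'_carbon steel = ln(0.0838/0.0692)/(2πk) = 0.1914/(2π·51.6) = 5.905×10^-4 m·K/W
  R'_phenolic foam = ln(0.120/0.0838)/(2πk) = 0.3591/(2π·0.0191) = 2.992 m·K/W
ΣR = 0.001075 + 5.905×10^-4 + 2.992 = 2.994 m·K/W
Q' = ΔT/ΣR = (98.6 °C − 5.99 °C)/2.994 = 30.9 W/m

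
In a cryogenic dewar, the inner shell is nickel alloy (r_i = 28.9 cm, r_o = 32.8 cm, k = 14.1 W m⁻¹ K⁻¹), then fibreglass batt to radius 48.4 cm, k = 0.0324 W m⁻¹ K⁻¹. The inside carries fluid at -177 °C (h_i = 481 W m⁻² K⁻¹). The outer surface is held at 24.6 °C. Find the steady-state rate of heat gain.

Series thermal resistances, inner to outer:
  R_conv,in = 1/(4πr²h) = 1/(4π·0.289²·481) = 0.001981 K/W
  R_nickel alloy = (1/0.289 − 1/0.328)/(4πk) = 0.4114/(4π·14.1) = 0.002322 K/W
  R_fibreglass batt = (1/0.328 − 1/0.484)/(4πk) = 0.9827/(4π·0.0324) = 2.414 K/W
ΣR = 0.001981 + 0.002322 + 2.414 = 2.418 K/W
Q = ΔT/ΣR = (-177 °C − 24.6 °C)/2.418 = -83.4 W
(Negative Q ⇒ heat flows inward; heat gain = 83.4 W.)

Q = 83.4 W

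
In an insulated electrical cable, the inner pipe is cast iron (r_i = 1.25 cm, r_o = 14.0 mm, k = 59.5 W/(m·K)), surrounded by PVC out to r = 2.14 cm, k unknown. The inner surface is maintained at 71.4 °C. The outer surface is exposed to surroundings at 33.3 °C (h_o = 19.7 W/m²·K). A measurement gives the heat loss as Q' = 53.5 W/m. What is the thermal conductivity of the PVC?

k = 0.202 W/m·K

ΣR = ΔT/Q' = |71.4 − 33.3|/53.5 = 0.7121 m·K/W
Known resistances:
  R'_cast iron = ln(0.0140/0.0125)/(2πk) = 0.1133/(2π·59.5) = 3.031×10^-4 m·K/W
  R'_conv,out = 1/(2πr h) = 1/(2π·0.0214·19.7) = 0.3775 m·K/W
R_PVC = ΣR − ΣR_known = 0.7121 − 0.3778 = 0.3343 m·K/W
ln(r₂/r₁)/(2πk) = 0.3343 ⇒ k = 0.4243/(2π·0.3343) = 0.202 W/m·K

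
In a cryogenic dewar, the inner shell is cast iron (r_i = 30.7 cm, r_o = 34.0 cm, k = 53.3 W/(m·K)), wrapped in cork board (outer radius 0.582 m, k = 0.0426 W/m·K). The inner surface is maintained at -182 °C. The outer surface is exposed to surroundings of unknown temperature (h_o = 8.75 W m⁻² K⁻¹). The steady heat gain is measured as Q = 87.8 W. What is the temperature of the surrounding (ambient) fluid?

T_out = 21.0 °C

Series resistances:
  R_cast iron = (1/0.307 − 1/0.340)/(4πk) = 0.3162/(4π·53.3) = 4.720×10^-4 K/W
  R_cork board = (1/0.340 − 1/0.582)/(4πk) = 1.223/(4π·0.0426) = 2.285 K/W
  R_conv,out = 1/(4πr²h) = 1/(4π·0.582²·8.75) = 0.02685 K/W
ΣR = 2.312 K/W
ΔT = Q·ΣR = 87.8 × 2.312 = 203.0 K
Heat flows inward, so T_out = T_in + ΔT = -182 + 203.0 = 21.0 °C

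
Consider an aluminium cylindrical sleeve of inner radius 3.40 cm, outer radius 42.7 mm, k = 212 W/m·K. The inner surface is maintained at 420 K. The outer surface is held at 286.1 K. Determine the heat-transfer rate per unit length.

Q' = 7.83×10^5 W/m

Q' = 2πk·ΔT/ln(r₂/r₁) = 2π × 212 × 133.9 / ln(0.0427/0.0340) = 7.83×10^5 W/m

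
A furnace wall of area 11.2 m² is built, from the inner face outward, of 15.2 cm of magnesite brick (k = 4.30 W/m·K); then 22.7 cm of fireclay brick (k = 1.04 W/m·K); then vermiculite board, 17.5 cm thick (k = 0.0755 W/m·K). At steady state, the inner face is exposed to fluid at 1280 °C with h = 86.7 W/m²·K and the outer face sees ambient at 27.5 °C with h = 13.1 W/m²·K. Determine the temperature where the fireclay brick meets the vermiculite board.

Series thermal resistances, inner to outer:
  R_conv,in = 1/(hA) = 1/(86.7·11.2) = 0.001030 K/W
  R_magnesite brick = L/(kA) = 0.152/(4.30·11.2) = 0.003156 K/W
  R_fireclay brick = L/(kA) = 0.227/(1.04·11.2) = 0.01949 K/W
  R_vermiculite board = L/(kA) = 0.175/(0.0755·11.2) = 0.2070 K/W
  R_conv,out = 1/(hA) = 1/(13.1·11.2) = 0.006816 K/W
ΣR = 0.001030 + 0.003156 + 0.01949 + 0.2070 + 0.006816 = 0.2375 K/W
Q = ΔT/ΣR = (1280 °C − 27.5 °C)/0.2375 = 5274 W
From the inner boundary to the fireclay brick/vermiculite board interface, ΣR_partial = 0.02368 K/W.
T_interface = T_in − Q·ΣR_partial = 1280 °C − (5274)(0.02368) = 1155 °C

T = 1155 °C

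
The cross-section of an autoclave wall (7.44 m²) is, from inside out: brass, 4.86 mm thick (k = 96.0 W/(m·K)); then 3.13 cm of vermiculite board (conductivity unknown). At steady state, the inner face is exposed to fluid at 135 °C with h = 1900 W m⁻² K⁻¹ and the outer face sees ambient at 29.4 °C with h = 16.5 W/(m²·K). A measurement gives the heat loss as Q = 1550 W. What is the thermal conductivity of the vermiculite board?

ΣR = ΔT/Q = |135 − 29.4|/1550 = 0.06813 K/W
Known resistances:
  R_conv,in = 1/(hA) = 1/(1900·7.44) = 7.074×10^-5 K/W
  R_brass = L/(kA) = 0.00486/(96.0·7.44) = 6.804×10^-6 K/W
  R_conv,out = 1/(hA) = 1/(16.5·7.44) = 0.008146 K/W
R_vermiculite board = ΣR − ΣR_known = 0.06813 − 0.008224 = 0.05991 K/W
L/(kA) = 0.05991 ⇒ k = 0.0313/(0.05991·7.44) = 0.0702 W/m·K

k = 0.0702 W/m·K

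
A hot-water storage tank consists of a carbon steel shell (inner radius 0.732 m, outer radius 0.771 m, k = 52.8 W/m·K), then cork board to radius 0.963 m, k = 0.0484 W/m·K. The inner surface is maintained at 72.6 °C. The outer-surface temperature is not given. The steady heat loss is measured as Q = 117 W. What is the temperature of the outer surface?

T_out = 22.8 °C

Series resistances:
  R_carbon steel = (1/0.732 − 1/0.771)/(4πk) = 0.06910/(4π·52.8) = 1.041×10^-4 K/W
  R_cork board = (1/0.771 − 1/0.963)/(4πk) = 0.2586/(4π·0.0484) = 0.4252 K/W
ΣR = 0.4253 K/W
ΔT = Q·ΣR = 117 × 0.4253 = 49.76 K
Heat flows outward, so T_out = T_in − ΔT = 72.6 − 49.76 = 22.8 °C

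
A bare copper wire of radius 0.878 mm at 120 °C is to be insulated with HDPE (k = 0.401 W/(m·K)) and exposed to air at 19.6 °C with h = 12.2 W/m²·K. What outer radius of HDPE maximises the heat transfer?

r_cr = 3.29 cm

For a cylinder, r_cr = k_ins/h = 0.401/12.2 = 0.0329 m = 3.29 cm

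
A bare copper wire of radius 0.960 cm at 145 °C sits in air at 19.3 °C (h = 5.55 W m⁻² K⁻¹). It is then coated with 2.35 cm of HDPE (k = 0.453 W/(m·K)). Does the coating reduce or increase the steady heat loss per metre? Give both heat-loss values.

Critical radius for a cylinder: r_cr = k/h = 0.0816 m = 8.16 cm.
Outer radius after coating: r₂ = 0.00960 + 0.0235 = 0.03310 m.
Since r₁ < r_cr and r₂ ≤ r_cr, the coating moves toward the maximum at r_cr — heat loss rises.
Bare: R = 1/(2πr₁h) = 2.987 m·K/W; Q = 125.7/2.987 = 42.1 W/m.
Coated: R = R_cond + R_conv = 1.301 m·K/W; Q = 125.7/1.301 = 96.6 W/m.

increases: 42.1 → 96.6 W/m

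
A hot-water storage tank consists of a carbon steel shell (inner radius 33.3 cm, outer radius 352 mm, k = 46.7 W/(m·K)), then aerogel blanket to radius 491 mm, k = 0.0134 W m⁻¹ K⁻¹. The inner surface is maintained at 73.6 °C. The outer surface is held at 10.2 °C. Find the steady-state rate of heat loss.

Series thermal resistances, inner to outer:
  R_carbon steel = (1/0.333 − 1/0.352)/(4πk) = 0.1621/(4π·46.7) = 2.762×10^-4 K/W
  R_aerogel blanket = (1/0.352 − 1/0.491)/(4πk) = 0.8042/(4π·0.0134) = 4.776 K/W
ΣR = 2.762×10^-4 + 4.776 = 4.776 K/W
Q = ΔT/ΣR = (73.6 °C − 10.2 °C)/4.776 = 13.3 W

Q = 13.3 W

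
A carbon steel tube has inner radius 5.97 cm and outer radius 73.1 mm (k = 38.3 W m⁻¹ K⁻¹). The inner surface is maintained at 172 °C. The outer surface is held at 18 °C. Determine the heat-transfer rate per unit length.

Q' = 183 kW/m

Q' = 2πk·ΔT/ln(r₂/r₁) = 2π × 38.3 × 154 / ln(0.0731/0.0597) = 1.83×10^5 W/m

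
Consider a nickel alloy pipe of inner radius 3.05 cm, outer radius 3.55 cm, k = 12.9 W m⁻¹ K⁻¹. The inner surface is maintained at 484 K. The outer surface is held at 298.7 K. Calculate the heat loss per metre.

Q' = 98.9 kW/m

Q' = 2πk·ΔT/ln(r₂/r₁) = 2π × 12.9 × 185.3 / ln(0.0355/0.0305) = 98900 W/m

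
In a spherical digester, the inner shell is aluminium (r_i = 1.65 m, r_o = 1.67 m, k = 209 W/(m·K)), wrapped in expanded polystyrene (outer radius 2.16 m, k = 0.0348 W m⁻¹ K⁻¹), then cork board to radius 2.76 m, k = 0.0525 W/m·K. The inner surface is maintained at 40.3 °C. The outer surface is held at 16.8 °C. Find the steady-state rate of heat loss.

Treat each layer as a resistance in series:
  R_aluminium = (1/1.65 − 1/1.67)/(4πk) = 0.007258/(4π·209) = 2.764×10^-6 K/W
  R_expanded polystyrene = (1/1.67 − 1/2.16)/(4πk) = 0.1358/(4π·0.0348) = 0.3106 K/W
  R_cork board = (1/2.16 − 1/2.76)/(4πk) = 0.1006/(4π·0.0525) = 0.1526 K/W
ΣR = 2.764×10^-6 + 0.3106 + 0.1526 = 0.4632 K/W
Q = ΔT/ΣR = (40.3 °C − 16.8 °C)/0.4632 = 50.7 W

Q = 50.7 W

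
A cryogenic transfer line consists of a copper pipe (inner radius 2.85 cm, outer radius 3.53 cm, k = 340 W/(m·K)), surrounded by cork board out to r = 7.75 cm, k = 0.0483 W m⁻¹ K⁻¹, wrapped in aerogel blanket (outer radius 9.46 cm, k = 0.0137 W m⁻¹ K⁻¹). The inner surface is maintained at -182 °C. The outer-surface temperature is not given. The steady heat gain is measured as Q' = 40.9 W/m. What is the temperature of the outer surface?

Sum the resistances:
  R'_copper = ln(0.0353/0.0285)/(2πk) = 0.2140/(2π·340) = 1.002×10^-4 m·K/W
  R'_cork board = ln(0.0775/0.0353)/(2πk) = 0.7864/(2π·0.0483) = 2.591 m·K/W
  R'_aerogel blanket = ln(0.0946/0.0775)/(2πk) = 0.1994/(2π·0.0137) = 2.316 m·K/W
ΣR = 4.908 m·K/W
ΔT = Q'·ΣR = 40.9 × 4.908 = 200.7 K
Heat flows inward, so T_out = T_in + ΔT = -182 + 200.7 = 18.7 °C

T_out = 18.7 °C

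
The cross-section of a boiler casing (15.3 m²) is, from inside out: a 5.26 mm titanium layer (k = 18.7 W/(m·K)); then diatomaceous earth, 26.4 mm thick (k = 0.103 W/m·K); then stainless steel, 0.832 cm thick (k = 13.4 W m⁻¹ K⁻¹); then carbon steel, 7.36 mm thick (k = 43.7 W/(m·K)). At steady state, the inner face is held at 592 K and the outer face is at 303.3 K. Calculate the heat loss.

Series thermal resistances, inner to outer:
  R_titanium = L/(kA) = 0.00526/(18.7·15.3) = 1.838×10^-5 K/W
  R_diatomaceous earth = L/(kA) = 0.0264/(0.103·15.3) = 0.01675 K/W
  R_stainless steel = L/(kA) = 0.00832/(13.4·15.3) = 4.058×10^-5 K/W
  R_carbon steel = L/(kA) = 0.00736/(43.7·15.3) = 1.101×10^-5 K/W
ΣR = 1.838×10^-5 + 0.01675 + 4.058×10^-5 + 1.101×10^-5 = 0.01682 K/W
Q = ΔT/ΣR = (592 K − 303.3 K)/0.01682 = 17200 W

Q = 17.2 kW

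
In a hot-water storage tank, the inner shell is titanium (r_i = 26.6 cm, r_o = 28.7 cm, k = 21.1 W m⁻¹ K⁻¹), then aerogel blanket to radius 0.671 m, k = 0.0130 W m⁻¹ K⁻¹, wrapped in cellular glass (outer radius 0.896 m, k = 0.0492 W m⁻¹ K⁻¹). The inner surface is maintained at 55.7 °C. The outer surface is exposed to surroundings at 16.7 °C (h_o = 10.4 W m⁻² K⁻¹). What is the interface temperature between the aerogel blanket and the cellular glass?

Treat each layer as a resistance in series:
  R_titanium = (1/0.266 − 1/0.287)/(4πk) = 0.2751/(4π·21.1) = 0.001037 K/W
  R_aerogel blanket = (1/0.287 − 1/0.671)/(4πk) = 1.994/(4π·0.0130) = 12.21 K/W
  R_cellular glass = (1/0.671 − 1/0.896)/(4πk) = 0.3742/(4π·0.0492) = 0.6053 K/W
  R_conv,out = 1/(4πr²h) = 1/(4π·0.896²·10.4) = 0.009531 K/W
ΣR = 0.001037 + 12.21 + 0.6053 + 0.009531 = 12.83 K/W
Q = ΔT/ΣR = (55.7 °C − 16.7 °C)/12.83 = 3.040 W
From the inner boundary to the aerogel blanket/cellular glass interface, ΣR_partial = 12.21 K/W.
T_interface = T_in − Q·ΣR_partial = 55.7 °C − (3.040)(12.21) = 18.6 °C

T = 18.6 °C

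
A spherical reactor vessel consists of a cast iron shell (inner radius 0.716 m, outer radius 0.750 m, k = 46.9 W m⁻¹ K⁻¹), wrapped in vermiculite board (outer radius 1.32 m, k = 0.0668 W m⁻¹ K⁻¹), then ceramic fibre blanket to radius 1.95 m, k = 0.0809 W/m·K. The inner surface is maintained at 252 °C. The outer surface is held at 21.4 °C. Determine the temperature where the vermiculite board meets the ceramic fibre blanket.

T = 81.3 °C

Series thermal resistances, inner to outer:
  R_cast iron = (1/0.716 − 1/0.750)/(4πk) = 0.06331/(4π·46.9) = 1.074×10^-4 K/W
  R_vermiculite board = (1/0.750 − 1/1.32)/(4πk) = 0.5758/(4π·0.0668) = 0.6859 K/W
  R_ceramic fibre blanket = (1/1.32 − 1/1.95)/(4πk) = 0.2448/(4π·0.0809) = 0.2408 K/W
ΣR = 1.074×10^-4 + 0.6859 + 0.2408 = 0.9268 K/W
Q = ΔT/ΣR = (252 °C − 21.4 °C)/0.9268 = 248.8 W
From the inner boundary to the vermiculite board/ceramic fibre blanket interface, ΣR_partial = 0.6860 K/W.
T_interface = T_in − Q·ΣR_partial = 252 °C − (248.8)(0.6860) = 81.3 °C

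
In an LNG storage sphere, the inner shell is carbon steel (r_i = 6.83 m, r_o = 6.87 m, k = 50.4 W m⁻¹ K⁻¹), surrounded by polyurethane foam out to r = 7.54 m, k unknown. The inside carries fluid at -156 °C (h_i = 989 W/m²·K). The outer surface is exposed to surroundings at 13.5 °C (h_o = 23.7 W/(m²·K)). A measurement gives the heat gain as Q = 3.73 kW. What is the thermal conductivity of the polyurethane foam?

k = 0.0227 W/m·K

ΣR = ΔT/Q = |-156 − 13.5|/3730 = 0.04544 K/W
Known resistances:
  R_conv,in = 1/(4πr²h) = 1/(4π·6.83²·989) = 1.725×10^-6 K/W
  R_carbon steel = (1/6.83 − 1/6.87)/(4πk) = 8.525×10^-4/(4π·50.4) = 1.346×10^-6 K/W
  R_conv,out = 1/(4πr²h) = 1/(4π·7.54²·23.7) = 5.906×10^-5 K/W
R_polyurethane foam = ΣR − ΣR_known = 0.04544 − 6.213×10^-5 = 0.04538 K/W
(1/r₁−1/r₂)/(4πk) = 0.04538 ⇒ k = 0.01293/(4π·0.04538) = 0.0227 W/m·K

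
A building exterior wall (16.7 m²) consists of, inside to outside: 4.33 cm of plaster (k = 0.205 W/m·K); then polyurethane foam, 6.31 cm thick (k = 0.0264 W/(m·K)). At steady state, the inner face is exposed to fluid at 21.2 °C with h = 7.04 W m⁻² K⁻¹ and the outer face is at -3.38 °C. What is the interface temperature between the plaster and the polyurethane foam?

Resistance network (inner→outer):
  R_conv,in = 1/(hA) = 1/(7.04·16.7) = 0.008506 K/W
  R_plaster = L/(kA) = 0.0433/(0.205·16.7) = 0.01265 K/W
  R_polyurethane foam = L/(kA) = 0.0631/(0.0264·16.7) = 0.1431 K/W
ΣR = 0.008506 + 0.01265 + 0.1431 = 0.1643 K/W
Q = ΔT/ΣR = (21.2 °C − -3.38 °C)/0.1643 = 149.6 W
From the inner boundary to the plaster/polyurethane foam interface, ΣR_partial = 0.02116 K/W.
T_interface = T_in − Q·ΣR_partial = 21.2 °C − (149.6)(0.02116) = 18.0 °C

T = 18.0 °C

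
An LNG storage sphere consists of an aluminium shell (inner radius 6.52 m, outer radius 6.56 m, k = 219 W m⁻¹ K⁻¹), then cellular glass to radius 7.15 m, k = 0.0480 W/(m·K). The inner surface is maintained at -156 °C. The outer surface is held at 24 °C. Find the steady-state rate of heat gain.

Treat each layer as a resistance in series:
  R_aluminium = (1/6.52 − 1/6.56)/(4πk) = 9.352×10^-4/(4π·219) = 3.398×10^-7 K/W
  R_cellular glass = (1/6.56 − 1/7.15)/(4πk) = 0.01258/(4π·0.0480) = 0.02085 K/W
ΣR = 3.398×10^-7 + 0.02085 = 0.02085 K/W
Q = ΔT/ΣR = (-156 °C − 24 °C)/0.02085 = -8630 W
(Negative Q ⇒ heat flows inward; heat gain = 8630 W.)

Q = 8.63 kW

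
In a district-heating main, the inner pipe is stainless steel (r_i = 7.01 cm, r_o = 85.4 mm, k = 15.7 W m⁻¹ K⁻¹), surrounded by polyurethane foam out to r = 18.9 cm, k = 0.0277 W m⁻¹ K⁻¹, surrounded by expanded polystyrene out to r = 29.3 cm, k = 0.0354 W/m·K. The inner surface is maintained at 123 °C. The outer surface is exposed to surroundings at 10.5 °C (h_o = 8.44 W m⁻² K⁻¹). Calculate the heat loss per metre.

Q' = 17.0 W/m

Series thermal resistances, inner to outer:
  R'_stainless steel = ln(0.0854/0.0701)/(2πk) = 0.1974/(2π·15.7) = 0.002001 m·K/W
  R'_polyurethane foam = ln(0.189/0.0854)/(2πk) = 0.7944/(2π·0.0277) = 4.564 m·K/W
  R'_expanded polystyrene = ln(0.293/0.189)/(2πk) = 0.4384/(2π·0.0354) = 1.971 m·K/W
  R'_conv,out = 1/(2πr h) = 1/(2π·0.293·8.44) = 0.06436 m·K/W
ΣR = 0.002001 + 4.564 + 1.971 + 0.06436 = 6.601 m·K/W
Q' = ΔT/ΣR = (123 °C − 10.5 °C)/6.601 = 17.0 W/m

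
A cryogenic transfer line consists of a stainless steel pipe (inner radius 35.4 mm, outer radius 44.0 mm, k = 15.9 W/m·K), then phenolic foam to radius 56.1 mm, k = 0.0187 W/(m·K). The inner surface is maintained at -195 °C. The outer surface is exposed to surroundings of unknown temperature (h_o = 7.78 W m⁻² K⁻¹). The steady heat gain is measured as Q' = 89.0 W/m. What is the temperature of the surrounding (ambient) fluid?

Series resistances:
  R'_stainless steel = ln(0.0440/0.0354)/(2πk) = 0.2175/(2π·15.9) = 0.002177 m·K/W
  R'_phenolic foam = ln(0.0561/0.0440)/(2πk) = 0.2429/(2π·0.0187) = 2.068 m·K/W
  R'_conv,out = 1/(2πr h) = 1/(2π·0.0561·7.78) = 0.3647 m·K/W
ΣR = 2.435 m·K/W
ΔT = Q'·ΣR = 89.0 × 2.435 = 216.7 K
Heat flows inward, so T_out = T_in + ΔT = -195 + 216.7 = 21.7 °C

T_out = 21.7 °C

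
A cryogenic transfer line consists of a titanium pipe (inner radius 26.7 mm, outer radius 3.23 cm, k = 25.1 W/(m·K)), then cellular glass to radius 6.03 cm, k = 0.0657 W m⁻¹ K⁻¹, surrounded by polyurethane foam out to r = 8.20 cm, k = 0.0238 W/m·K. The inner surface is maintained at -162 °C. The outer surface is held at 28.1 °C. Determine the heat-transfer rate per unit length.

Q' = 53.3 W/m

Treat each layer as a resistance in series:
  R'_titanium = ln(0.0323/0.0267)/(2πk) = 0.1904/(2π·25.1) = 0.001207 m·K/W
  R'_cellular glass = ln(0.0603/0.0323)/(2πk) = 0.6243/(2π·0.0657) = 1.512 m·K/W
  R'_polyurethane foam = ln(0.0820/0.0603)/(2πk) = 0.3074/(2π·0.0238) = 2.056 m·K/W
ΣR = 0.001207 + 1.512 + 2.056 = 3.569 m·K/W
Q' = ΔT/ΣR = (-162 °C − 28.1 °C)/3.569 = -53.3 W/m
(Negative Q' ⇒ heat flows inward; heat gain = 53.3 W/m.)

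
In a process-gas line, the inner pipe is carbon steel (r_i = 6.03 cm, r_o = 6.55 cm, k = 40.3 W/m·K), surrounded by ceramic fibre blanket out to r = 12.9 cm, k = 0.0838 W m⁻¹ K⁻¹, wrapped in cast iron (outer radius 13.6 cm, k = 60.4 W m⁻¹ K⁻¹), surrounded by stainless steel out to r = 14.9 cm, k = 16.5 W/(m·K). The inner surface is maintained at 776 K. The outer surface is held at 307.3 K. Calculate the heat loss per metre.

Treat each layer as a resistance in series:
  R'_carbon steel = ln(0.0655/0.0603)/(2πk) = 0.08272/(2π·40.3) = 3.267×10^-4 m·K/W
  R'_ceramic fibre blanket = ln(0.129/0.0655)/(2πk) = 0.6778/(2π·0.0838) = 1.287 m·K/W
  R'_cast iron = ln(0.136/0.129)/(2πk) = 0.05284/(2π·60.4) = 1.392×10^-4 m·K/W
  R'_stainless steel = ln(0.149/0.136)/(2πk) = 0.09129/(2π·16.5) = 8.806×10^-4 m·K/W
ΣR = 3.267×10^-4 + 1.287 + 1.392×10^-4 + 8.806×10^-4 = 1.288 m·K/W
Q' = ΔT/ΣR = (776 K − 307.3 K)/1.288 = 364 W/m

Q' = 364 W/m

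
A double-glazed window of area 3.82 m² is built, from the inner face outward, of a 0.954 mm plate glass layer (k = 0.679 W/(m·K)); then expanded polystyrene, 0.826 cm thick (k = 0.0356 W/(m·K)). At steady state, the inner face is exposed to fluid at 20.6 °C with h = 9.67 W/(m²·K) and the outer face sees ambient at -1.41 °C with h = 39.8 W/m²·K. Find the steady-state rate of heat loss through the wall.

Series thermal resistances, inner to outer:
  R_conv,in = 1/(hA) = 1/(9.67·3.82) = 0.02707 K/W
  R_plate glass = L/(kA) = 9.54×10^-4/(0.679·3.82) = 3.678×10^-4 K/W
  R_expanded polystyrene = L/(kA) = 0.00826/(0.0356·3.82) = 0.06074 K/W
  R_conv,out = 1/(hA) = 1/(39.8·3.82) = 0.006577 K/W
ΣR = 0.02707 + 3.678×10^-4 + 0.06074 + 0.006577 = 0.09475 K/W
Q = ΔT/ΣR = (20.6 °C − -1.41 °C)/0.09475 = 232 W

Q = 232 W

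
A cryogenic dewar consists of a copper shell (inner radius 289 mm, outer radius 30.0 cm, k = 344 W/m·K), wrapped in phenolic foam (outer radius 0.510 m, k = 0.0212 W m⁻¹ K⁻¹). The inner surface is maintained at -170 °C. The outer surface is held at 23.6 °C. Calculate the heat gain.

Series thermal resistances, inner to outer:
  R_copper = (1/0.289 − 1/0.300)/(4πk) = 0.1269/(4π·344) = 2.935×10^-5 K/W
  R_phenolic foam = (1/0.300 − 1/0.510)/(4πk) = 1.373/(4π·0.0212) = 5.152 K/W
ΣR = 2.935×10^-5 + 5.152 = 5.152 K/W
Q = ΔT/ΣR = (-170 °C − 23.6 °C)/5.152 = -37.6 W
(Negative Q ⇒ heat flows inward; heat gain = 37.6 W.)

Q = 37.6 W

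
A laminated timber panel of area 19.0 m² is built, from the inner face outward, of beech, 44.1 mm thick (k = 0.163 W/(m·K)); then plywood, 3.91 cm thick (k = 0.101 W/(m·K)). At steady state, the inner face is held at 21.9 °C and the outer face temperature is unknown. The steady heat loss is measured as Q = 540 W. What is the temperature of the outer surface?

T_out = 3.21 °C

Series resistances:
  R_beech = L/(kA) = 0.0441/(0.163·19.0) = 0.01424 K/W
  R_plywood = L/(kA) = 0.0391/(0.101·19.0) = 0.02038 K/W
ΣR = 0.03461 K/W
ΔT = Q·ΣR = 540 × 0.03461 = 18.69 K
Heat flows outward, so T_out = T_in − ΔT = 21.9 − 18.69 = 3.21 °C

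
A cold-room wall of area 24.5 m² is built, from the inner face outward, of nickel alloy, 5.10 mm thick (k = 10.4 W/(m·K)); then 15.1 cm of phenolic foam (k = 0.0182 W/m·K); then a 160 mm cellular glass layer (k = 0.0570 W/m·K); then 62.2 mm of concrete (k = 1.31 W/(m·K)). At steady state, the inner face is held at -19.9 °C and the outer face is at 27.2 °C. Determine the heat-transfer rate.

Q = 103 W

Series thermal resistances, inner to outer:
  R_nickel alloy = L/(kA) = 0.00510/(10.4·24.5) = 2.002×10^-5 K/W
  R_phenolic foam = L/(kA) = 0.151/(0.0182·24.5) = 0.3386 K/W
  R_cellular glass = L/(kA) = 0.160/(0.0570·24.5) = 0.1146 K/W
  R_concrete = L/(kA) = 0.0622/(1.31·24.5) = 0.001938 K/W
ΣR = 2.002×10^-5 + 0.3386 + 0.1146 + 0.001938 = 0.4552 K/W
Q = ΔT/ΣR = (-19.9 °C − 27.2 °C)/0.4552 = -103 W
(Negative Q ⇒ heat flows inward; heat gain = 103 W.)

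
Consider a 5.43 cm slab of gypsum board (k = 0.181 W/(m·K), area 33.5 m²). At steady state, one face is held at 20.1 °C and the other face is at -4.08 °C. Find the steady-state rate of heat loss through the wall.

Q = kA·ΔT/L = 0.181 × 33.5 × |20.1 °C − -4.08 °C| / 0.0543 = 2700 W

Q = 2700 W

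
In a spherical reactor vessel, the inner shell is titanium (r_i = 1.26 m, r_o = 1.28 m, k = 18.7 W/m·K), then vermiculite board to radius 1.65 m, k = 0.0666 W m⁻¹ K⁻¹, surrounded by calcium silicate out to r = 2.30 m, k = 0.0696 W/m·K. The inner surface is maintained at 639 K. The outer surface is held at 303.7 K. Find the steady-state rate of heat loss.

Series thermal resistances, inner to outer:
  R_titanium = (1/1.26 − 1/1.28)/(4πk) = 0.01240/(4π·18.7) = 5.277×10^-5 K/W
  R_vermiculite board = (1/1.28 − 1/1.65)/(4πk) = 0.1752/(4π·0.0666) = 0.2093 K/W
  R_calcium silicate = (1/1.65 − 1/2.30)/(4πk) = 0.1713/(4π·0.0696) = 0.1958 K/W
ΣR = 5.277×10^-5 + 0.2093 + 0.1958 = 0.4052 K/W
Q = ΔT/ΣR = (639 K − 303.7 K)/0.4052 = 827 W

Q = 827 W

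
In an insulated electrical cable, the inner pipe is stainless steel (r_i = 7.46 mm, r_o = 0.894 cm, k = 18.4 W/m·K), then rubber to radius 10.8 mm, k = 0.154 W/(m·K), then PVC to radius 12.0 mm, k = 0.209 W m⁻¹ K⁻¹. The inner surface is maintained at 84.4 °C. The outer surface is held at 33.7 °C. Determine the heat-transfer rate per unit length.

Q' = 183 W/m

Resistance network (inner→outer):
  R'_stainless steel = ln(0.00894/0.00746)/(2πk) = 0.1810/(2π·18.4) = 0.001565 m·K/W
  R'_rubber = ln(0.0108/0.00894)/(2πk) = 0.1890/(2π·0.154) = 0.1953 m·K/W
  R'_PVC = ln(0.0120/0.0108)/(2πk) = 0.1054/(2π·0.209) = 0.08023 m·K/W
ΣR = 0.001565 + 0.1953 + 0.08023 = 0.2771 m·K/W
Q' = ΔT/ΣR = (84.4 °C − 33.7 °C)/0.2771 = 183 W/m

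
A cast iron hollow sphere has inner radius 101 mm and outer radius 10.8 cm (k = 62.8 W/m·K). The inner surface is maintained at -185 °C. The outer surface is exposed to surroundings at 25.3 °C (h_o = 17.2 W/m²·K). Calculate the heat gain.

Resistance network (inner→outer):
  R_cast iron = (1/0.101 − 1/0.108)/(4πk) = 0.6417/(4π·62.8) = 8.132×10^-4 K/W
  R_conv,out = 1/(4πr²h) = 1/(4π·0.108²·17.2) = 0.3967 K/W
ΣR = 8.132×10^-4 + 0.3967 = 0.3975 K/W
Q = ΔT/ΣR = (-185 °C − 25.3 °C)/0.3975 = -529 W
(Negative Q ⇒ heat flows inward; heat gain = 529 W.)

Q = 529 W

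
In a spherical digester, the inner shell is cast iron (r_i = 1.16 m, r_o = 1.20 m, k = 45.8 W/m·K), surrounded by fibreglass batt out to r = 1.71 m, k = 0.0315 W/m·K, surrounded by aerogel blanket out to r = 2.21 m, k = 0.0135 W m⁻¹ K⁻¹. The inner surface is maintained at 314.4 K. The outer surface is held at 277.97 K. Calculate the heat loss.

Resistance network (inner→outer):
  R_cast iron = (1/1.16 − 1/1.20)/(4πk) = 0.02874/(4π·45.8) = 4.993×10^-5 K/W
  R_fibreglass batt = (1/1.20 − 1/1.71)/(4πk) = 0.2485/(4π·0.0315) = 0.6279 K/W
  R_aerogel blanket = (1/1.71 − 1/2.21)/(4πk) = 0.1323/(4π·0.0135) = 0.7799 K/W
ΣR = 4.993×10^-5 + 0.6279 + 0.7799 = 1.408 K/W
Q = ΔT/ΣR = (314.4 K − 277.97 K)/1.408 = 25.9 W

Q = 25.9 W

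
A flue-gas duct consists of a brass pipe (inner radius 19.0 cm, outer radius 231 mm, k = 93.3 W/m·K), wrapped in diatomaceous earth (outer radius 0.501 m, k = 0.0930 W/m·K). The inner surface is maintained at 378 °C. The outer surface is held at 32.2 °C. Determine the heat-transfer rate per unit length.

Q' = 261 W/m

Series thermal resistances, inner to outer:
  R'_brass = ln(0.231/0.190)/(2πk) = 0.1954/(2π·93.3) = 3.333×10^-4 m·K/W
  R'_diatomaceous earth = ln(0.501/0.231)/(2πk) = 0.7742/(2π·0.0930) = 1.325 m·K/W
ΣR = 3.333×10^-4 + 1.325 = 1.325 m·K/W
Q' = ΔT/ΣR = (378 °C − 32.2 °C)/1.325 = 261 W/m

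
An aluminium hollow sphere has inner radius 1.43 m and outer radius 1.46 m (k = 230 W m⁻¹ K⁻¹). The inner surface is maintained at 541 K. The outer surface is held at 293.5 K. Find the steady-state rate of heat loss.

Q = 4πk·ΔT/(1/r₁ − 1/r₂) = 4π × 230 × 247.5 / (1/1.43 − 1/1.46) = 4.98×10^7 W

Q = 4.98×10^7 W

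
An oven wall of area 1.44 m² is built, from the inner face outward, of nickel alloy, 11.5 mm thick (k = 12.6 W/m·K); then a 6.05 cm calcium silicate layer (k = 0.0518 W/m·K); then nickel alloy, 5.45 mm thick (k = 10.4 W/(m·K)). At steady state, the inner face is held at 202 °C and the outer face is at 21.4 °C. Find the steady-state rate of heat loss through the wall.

Q = 222 W

Resistance network (inner→outer):
  R_nickel alloy = L/(kA) = 0.0115/(12.6·1.44) = 6.338×10^-4 K/W
  R_calcium silicate = L/(kA) = 0.0605/(0.0518·1.44) = 0.8111 K/W
  R_nickel alloy = L/(kA) = 0.00545/(10.4·1.44) = 3.639×10^-4 K/W
ΣR = 6.338×10^-4 + 0.8111 + 3.639×10^-4 = 0.8121 K/W
Q = ΔT/ΣR = (202 °C − 21.4 °C)/0.8121 = 222 W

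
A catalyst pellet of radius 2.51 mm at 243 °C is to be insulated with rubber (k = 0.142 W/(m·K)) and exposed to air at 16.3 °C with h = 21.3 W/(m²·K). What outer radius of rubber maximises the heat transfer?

For a sphere, r_cr = 2k_ins/h = 2·0.142/21.3 = 0.0133 m = 1.33 cm

r_cr = 1.33 cm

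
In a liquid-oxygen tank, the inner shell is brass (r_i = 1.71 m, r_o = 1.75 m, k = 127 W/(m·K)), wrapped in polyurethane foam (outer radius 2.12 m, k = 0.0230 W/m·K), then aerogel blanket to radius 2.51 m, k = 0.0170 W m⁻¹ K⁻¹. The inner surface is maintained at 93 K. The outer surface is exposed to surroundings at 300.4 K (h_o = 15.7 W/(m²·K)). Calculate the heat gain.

Q = 301 W

Series thermal resistances, inner to outer:
  R_brass = (1/1.71 − 1/1.75)/(4πk) = 0.01337/(4π·127) = 8.376×10^-6 K/W
  R_polyurethane foam = (1/1.75 − 1/2.12)/(4πk) = 0.09973/(4π·0.0230) = 0.3451 K/W
  R_aerogel blanket = (1/2.12 − 1/2.51)/(4πk) = 0.07329/(4π·0.0170) = 0.3431 K/W
  R_conv,out = 1/(4πr²h) = 1/(4π·2.51²·15.7) = 8.045×10^-4 K/W
ΣR = 8.376×10^-6 + 0.3451 + 0.3431 + 8.045×10^-4 = 0.6890 K/W
Q = ΔT/ΣR = (93 K − 300.4 K)/0.6890 = -301 W
(Negative Q ⇒ heat flows inward; heat gain = 301 W.)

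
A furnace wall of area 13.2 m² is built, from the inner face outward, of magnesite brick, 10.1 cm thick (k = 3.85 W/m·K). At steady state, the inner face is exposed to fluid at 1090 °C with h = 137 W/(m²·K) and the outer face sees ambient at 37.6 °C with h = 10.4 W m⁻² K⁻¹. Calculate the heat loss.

Treat each layer as a resistance in series:
  R_conv,in = 1/(hA) = 1/(137·13.2) = 5.530×10^-4 K/W
  R_magnesite brick = L/(kA) = 0.101/(3.85·13.2) = 0.001987 K/W
  R_conv,out = 1/(hA) = 1/(10.4·13.2) = 0.007284 K/W
ΣR = 5.530×10^-4 + 0.001987 + 0.007284 = 0.009824 K/W
Q = ΔT/ΣR = (1090 °C − 37.6 °C)/0.009824 = 1.07×10^5 W

Q = 107 kW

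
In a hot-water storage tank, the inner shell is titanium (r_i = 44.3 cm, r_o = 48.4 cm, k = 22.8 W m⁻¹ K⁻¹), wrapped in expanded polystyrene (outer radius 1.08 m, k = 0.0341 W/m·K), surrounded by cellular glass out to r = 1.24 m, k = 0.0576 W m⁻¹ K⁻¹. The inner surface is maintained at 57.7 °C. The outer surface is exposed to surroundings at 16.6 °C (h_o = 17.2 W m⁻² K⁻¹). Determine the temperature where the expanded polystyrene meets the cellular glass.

T = 19.0 °C

Resistance network (inner→outer):
  R_titanium = (1/0.443 − 1/0.484)/(4πk) = 0.1912/(4π·22.8) = 6.674×10^-4 K/W
  R_expanded polystyrene = (1/0.484 − 1/1.08)/(4πk) = 1.140/(4π·0.0341) = 2.661 K/W
  R_cellular glass = (1/1.08 − 1/1.24)/(4πk) = 0.1195/(4π·0.0576) = 0.1651 K/W
  R_conv,out = 1/(4πr²h) = 1/(4π·1.24²·17.2) = 0.003009 K/W
ΣR = 6.674×10^-4 + 2.661 + 0.1651 + 0.003009 = 2.830 K/W
Q = ΔT/ΣR = (57.7 °C − 16.6 °C)/2.830 = 14.52 W
From the inner boundary to the expanded polystyrene/cellular glass interface, ΣR_partial = 2.662 K/W.
T_interface = T_in − Q·ΣR_partial = 57.7 °C − (14.52)(2.662) = 19.0 °C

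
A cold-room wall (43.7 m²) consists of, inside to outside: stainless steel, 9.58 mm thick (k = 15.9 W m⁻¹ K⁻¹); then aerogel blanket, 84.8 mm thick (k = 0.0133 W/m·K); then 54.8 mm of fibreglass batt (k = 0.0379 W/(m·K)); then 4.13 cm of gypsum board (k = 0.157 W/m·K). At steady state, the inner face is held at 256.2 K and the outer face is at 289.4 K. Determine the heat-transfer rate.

Resistance network (inner→outer):
  R_stainless steel = L/(kA) = 0.00958/(15.9·43.7) = 1.379×10^-5 K/W
  R_aerogel blanket = L/(kA) = 0.0848/(0.0133·43.7) = 0.1459 K/W
  R_fibreglass batt = L/(kA) = 0.0548/(0.0379·43.7) = 0.03309 K/W
  R_gypsum board = L/(kA) = 0.0413/(0.157·43.7) = 0.006020 K/W
ΣR = 1.379×10^-5 + 0.1459 + 0.03309 + 0.006020 = 0.1850 K/W
Q = ΔT/ΣR = (256.2 K − 289.4 K)/0.1850 = -179 W
(Negative Q ⇒ heat flows inward; heat gain = 179 W.)

Q = 179 W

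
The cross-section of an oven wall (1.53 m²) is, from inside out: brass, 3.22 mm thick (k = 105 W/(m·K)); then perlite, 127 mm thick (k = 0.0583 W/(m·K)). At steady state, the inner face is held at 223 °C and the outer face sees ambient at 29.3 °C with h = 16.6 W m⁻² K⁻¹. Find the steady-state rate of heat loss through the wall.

Q = 132 W

Resistance network (inner→outer):
  R_brass = L/(kA) = 0.00322/(105·1.53) = 2.004×10^-5 K/W
  R_perlite = L/(kA) = 0.127/(0.0583·1.53) = 1.424 K/W
  R_conv,out = 1/(hA) = 1/(16.6·1.53) = 0.03937 K/W
ΣR = 2.004×10^-5 + 1.424 + 0.03937 = 1.463 K/W
Q = ΔT/ΣR = (223 °C − 29.3 °C)/1.463 = 132 W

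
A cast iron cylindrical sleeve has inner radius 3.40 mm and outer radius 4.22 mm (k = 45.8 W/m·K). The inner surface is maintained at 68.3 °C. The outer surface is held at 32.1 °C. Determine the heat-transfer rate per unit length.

Q' = 2πk·ΔT/ln(r₂/r₁) = 2π × 45.8 × 36.2 / ln(0.00422/0.00340) = 48200 W/m

Q' = 48.2 kW/m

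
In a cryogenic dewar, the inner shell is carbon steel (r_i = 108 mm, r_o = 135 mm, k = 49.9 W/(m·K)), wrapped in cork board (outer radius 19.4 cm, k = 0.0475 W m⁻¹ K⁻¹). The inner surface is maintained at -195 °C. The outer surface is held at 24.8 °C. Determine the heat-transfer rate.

Treat each layer as a resistance in series:
  R_carbon steel = (1/0.108 − 1/0.135)/(4πk) = 1.852/(4π·49.9) = 0.002953 K/W
  R_cork board = (1/0.135 − 1/0.194)/(4πk) = 2.253/(4π·0.0475) = 3.774 K/W
ΣR = 0.002953 + 3.774 = 3.777 K/W
Q = ΔT/ΣR = (-195 °C − 24.8 °C)/3.777 = -58.2 W
(Negative Q ⇒ heat flows inward; heat gain = 58.2 W.)

Q = 58.2 W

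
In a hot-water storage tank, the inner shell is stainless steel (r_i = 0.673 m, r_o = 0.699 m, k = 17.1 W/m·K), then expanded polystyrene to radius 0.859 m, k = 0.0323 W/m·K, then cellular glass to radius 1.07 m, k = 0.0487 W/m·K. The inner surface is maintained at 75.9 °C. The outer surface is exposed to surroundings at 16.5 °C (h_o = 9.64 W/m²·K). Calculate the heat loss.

Q = 57.2 W

Series thermal resistances, inner to outer:
  R_stainless steel = (1/0.673 − 1/0.699)/(4πk) = 0.05527/(4π·17.1) = 2.572×10^-4 K/W
  R_expanded polystyrene = (1/0.699 − 1/0.859)/(4πk) = 0.2665/(4π·0.0323) = 0.6565 K/W
  R_cellular glass = (1/0.859 − 1/1.07)/(4πk) = 0.2296/(4π·0.0487) = 0.3751 K/W
  R_conv,out = 1/(4πr²h) = 1/(4π·1.07²·9.64) = 0.007210 K/W
ΣR = 2.572×10^-4 + 0.6565 + 0.3751 + 0.007210 = 1.039 K/W
Q = ΔT/ΣR = (75.9 °C − 16.5 °C)/1.039 = 57.2 W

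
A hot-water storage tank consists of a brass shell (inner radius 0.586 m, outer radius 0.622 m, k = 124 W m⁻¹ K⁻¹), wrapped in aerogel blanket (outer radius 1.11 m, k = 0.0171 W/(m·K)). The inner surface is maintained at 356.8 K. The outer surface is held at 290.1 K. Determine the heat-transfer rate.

Q = 20.3 W

Resistance network (inner→outer):
  R_brass = (1/0.586 − 1/0.622)/(4πk) = 0.09877/(4π·124) = 6.338×10^-5 K/W
  R_aerogel blanket = (1/0.622 − 1/1.11)/(4πk) = 0.7068/(4π·0.0171) = 3.289 K/W
ΣR = 6.338×10^-5 + 3.289 = 3.289 K/W
Q = ΔT/ΣR = (356.8 K − 290.1 K)/3.289 = 20.3 W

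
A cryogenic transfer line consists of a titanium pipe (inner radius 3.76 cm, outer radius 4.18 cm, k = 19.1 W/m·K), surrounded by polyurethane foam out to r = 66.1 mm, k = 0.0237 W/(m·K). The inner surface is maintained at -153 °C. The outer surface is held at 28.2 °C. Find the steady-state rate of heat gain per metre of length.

Q' = 58.9 W/m

Resistance network (inner→outer):
  R'_titanium = ln(0.0418/0.0376)/(2πk) = 0.1059/(2π·19.1) = 8.824×10^-4 m·K/W
  R'_polyurethane foam = ln(0.0661/0.0418)/(2πk) = 0.4583/(2π·0.0237) = 3.077 m·K/W
ΣR = 8.824×10^-4 + 3.077 = 3.078 m·K/W
Q' = ΔT/ΣR = (-153 °C − 28.2 °C)/3.078 = -58.9 W/m
(Negative Q' ⇒ heat flows inward; heat gain = 58.9 W/m.)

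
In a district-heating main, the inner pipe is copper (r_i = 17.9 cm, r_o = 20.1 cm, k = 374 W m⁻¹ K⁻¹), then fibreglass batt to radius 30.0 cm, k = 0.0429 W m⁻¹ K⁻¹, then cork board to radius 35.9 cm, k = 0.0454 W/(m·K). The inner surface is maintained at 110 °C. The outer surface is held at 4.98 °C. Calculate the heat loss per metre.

Treat each layer as a resistance in series:
  R'_copper = ln(0.201/0.179)/(2πk) = 0.1159/(2π·374) = 4.933×10^-5 m·K/W
  R'_fibreglass batt = ln(0.300/0.201)/(2πk) = 0.4005/(2π·0.0429) = 1.486 m·K/W
  R'_cork board = ln(0.359/0.300)/(2πk) = 0.1795/(2π·0.0454) = 0.6294 m·K/W
ΣR = 4.933×10^-5 + 1.486 + 0.6294 = 2.115 m·K/W
Q' = ΔT/ΣR = (110 °C − 4.98 °C)/2.115 = 49.7 W/m

Q' = 49.7 W/m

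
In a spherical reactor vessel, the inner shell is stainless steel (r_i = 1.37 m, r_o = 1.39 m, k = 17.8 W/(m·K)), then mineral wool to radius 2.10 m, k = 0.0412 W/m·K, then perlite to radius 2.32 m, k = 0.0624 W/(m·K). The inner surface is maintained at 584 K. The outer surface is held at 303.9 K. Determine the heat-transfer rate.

Q = 531 W

Series thermal resistances, inner to outer:
  R_stainless steel = (1/1.37 − 1/1.39)/(4πk) = 0.01050/(4π·17.8) = 4.695×10^-5 K/W
  R_mineral wool = (1/1.39 − 1/2.10)/(4πk) = 0.2432/(4π·0.0412) = 0.4698 K/W
  R_perlite = (1/2.10 − 1/2.32)/(4πk) = 0.04516/(4π·0.0624) = 0.05759 K/W
ΣR = 4.695×10^-5 + 0.4698 + 0.05759 = 0.5274 K/W
Q = ΔT/ΣR = (584 K − 303.9 K)/0.5274 = 531 W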